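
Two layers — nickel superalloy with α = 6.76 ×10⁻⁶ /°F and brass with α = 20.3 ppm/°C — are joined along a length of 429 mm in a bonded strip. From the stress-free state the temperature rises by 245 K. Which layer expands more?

brass

nickel superalloy: α = 6.76×10⁻⁶/°F × 9/5 = 12.2×10⁻⁶/K.
α(nickel superalloy) = 12.2×10⁻⁶/K vs α(brass) = 20.3×10⁻⁶/K.
Higher α expands more for the same ΔT: brass.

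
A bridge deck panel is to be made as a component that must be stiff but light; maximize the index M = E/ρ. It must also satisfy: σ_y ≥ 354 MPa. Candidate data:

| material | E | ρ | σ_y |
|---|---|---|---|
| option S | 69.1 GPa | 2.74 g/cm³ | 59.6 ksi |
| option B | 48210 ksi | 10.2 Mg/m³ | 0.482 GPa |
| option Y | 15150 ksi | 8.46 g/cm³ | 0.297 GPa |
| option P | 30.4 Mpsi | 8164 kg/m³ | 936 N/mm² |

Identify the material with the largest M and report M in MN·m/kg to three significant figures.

Screen on constraints: σ_y ≥ 354 MPa. Survivors: option S, option B, option P.
Putting every candidate on a common basis:
  option S: E = 69.10 GPa, ρ = 2740 kg/m³
  option B: E = 332.4 GPa, ρ = 10200 kg/m³
  option P: E = 209.6 GPa, ρ = 8164 kg/m³
  option B: M = 32.6 MN·m/kg
  option P: M = 25.7 MN·m/kg
  option S: M = 25.2 MN·m/kg
Option B has the largest M.

option B, M = 32.6 MN·m/kg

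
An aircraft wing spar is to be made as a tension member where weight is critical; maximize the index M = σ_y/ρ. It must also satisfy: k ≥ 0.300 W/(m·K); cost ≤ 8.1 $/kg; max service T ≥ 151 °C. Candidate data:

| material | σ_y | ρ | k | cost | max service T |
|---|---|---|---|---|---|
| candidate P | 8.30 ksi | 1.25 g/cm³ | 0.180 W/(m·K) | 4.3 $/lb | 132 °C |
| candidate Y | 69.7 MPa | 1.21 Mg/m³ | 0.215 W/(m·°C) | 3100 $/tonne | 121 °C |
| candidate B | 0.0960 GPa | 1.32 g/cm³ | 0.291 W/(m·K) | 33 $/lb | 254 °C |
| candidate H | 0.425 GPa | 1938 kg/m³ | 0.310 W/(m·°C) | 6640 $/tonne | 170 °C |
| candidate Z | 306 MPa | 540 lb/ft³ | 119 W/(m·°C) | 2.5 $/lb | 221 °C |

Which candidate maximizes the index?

Screen on constraints: k ≥ 0.300 W/(m·K); cost ≤ 8.1 $/kg; max service T ≥ 151 °C. Survivors: candidate H, candidate Z.
After converting to SI:
  candidate H: σ_y = 425.0 MPa, ρ = 1938 kg/m³
  candidate Z: σ_y = 306.0 MPa, ρ = 8650 kg/m³
  candidate H: M = 219 kN·m/kg
  candidate Z: M = 35.4 kN·m/kg
Highest index: candidate H.

candidate H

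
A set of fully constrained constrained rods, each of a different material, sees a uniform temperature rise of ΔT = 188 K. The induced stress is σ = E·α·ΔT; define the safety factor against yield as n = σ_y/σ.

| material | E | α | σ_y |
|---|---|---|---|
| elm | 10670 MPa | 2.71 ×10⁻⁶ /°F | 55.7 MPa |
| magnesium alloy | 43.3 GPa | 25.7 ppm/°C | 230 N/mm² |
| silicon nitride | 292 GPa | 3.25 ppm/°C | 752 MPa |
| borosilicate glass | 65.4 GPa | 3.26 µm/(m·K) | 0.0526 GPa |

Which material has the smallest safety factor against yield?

magnesium alloy

Converting E to GPa, α to ×10⁻⁶/K, σ_y to MPa, then σ and n for each:
  elm: E = 10.67, α = 4.88, σ_y = 55.70 → σ = 9.79 MPa, n = 5.69
  magnesium alloy: E = 43.30, α = 25.7, σ_y = 230.0 → σ = 209 MPa, n = 1.10
  silicon nitride: E = 292.0, α = 3.25, σ_y = 752.0 → σ = 178 MPa, n = 4.21
  borosilicate glass: E = 65.40, α = 3.26, σ_y = 52.60 → σ = 40.1 MPa, n = 1.31
The minimum is magnesium alloy at n = 1.10.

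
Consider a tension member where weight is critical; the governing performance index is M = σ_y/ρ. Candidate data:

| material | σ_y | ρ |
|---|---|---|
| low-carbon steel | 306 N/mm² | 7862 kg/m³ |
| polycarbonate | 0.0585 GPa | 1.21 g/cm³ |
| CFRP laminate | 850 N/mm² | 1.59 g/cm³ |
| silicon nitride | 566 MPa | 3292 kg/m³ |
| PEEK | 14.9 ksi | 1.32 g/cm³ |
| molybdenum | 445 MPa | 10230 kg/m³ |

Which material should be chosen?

CFRP laminate

After converting to SI:
  low-carbon steel: σ_y = 306.0 MPa, ρ = 7862 kg/m³
  polycarbonate: σ_y = 58.50 MPa, ρ = 1210 kg/m³
  CFRP laminate: σ_y = 850.0 MPa, ρ = 1590 kg/m³
  silicon nitride: σ_y = 566.0 MPa, ρ = 3292 kg/m³
  PEEK: σ_y = 102.7 MPa, ρ = 1320 kg/m³
  molybdenum: σ_y = 445.0 MPa, ρ = 10230 kg/m³
  CFRP laminate: M = 535 kN·m/kg
  silicon nitride: M = 172 kN·m/kg
  PEEK: M = 77.8 kN·m/kg
  polycarbonate: M = 48.3 kN·m/kg
  molybdenum: M = 43.5 kN·m/kg
  low-carbon steel: M = 38.9 kN·m/kg
The maximum is for CFRP laminate.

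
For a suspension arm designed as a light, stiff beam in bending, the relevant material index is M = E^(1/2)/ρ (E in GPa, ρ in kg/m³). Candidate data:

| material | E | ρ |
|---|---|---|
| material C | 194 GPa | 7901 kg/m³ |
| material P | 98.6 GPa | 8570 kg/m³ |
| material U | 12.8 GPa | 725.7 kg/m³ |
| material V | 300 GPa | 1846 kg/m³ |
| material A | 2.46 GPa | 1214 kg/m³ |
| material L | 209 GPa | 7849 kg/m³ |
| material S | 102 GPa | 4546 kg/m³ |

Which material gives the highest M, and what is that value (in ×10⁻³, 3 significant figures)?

Per-candidate index values:
  material V: M = 9.38×10⁻³
  material U: M = 4.93×10⁻³
  material S: M = 2.22×10⁻³
  material L: M = 1.84×10⁻³
  material C: M = 1.76×10⁻³
  material A: M = 1.29×10⁻³
  material P: M = 1.16×10⁻³
Highest index: material V.

material V, M = 9.38×10⁻³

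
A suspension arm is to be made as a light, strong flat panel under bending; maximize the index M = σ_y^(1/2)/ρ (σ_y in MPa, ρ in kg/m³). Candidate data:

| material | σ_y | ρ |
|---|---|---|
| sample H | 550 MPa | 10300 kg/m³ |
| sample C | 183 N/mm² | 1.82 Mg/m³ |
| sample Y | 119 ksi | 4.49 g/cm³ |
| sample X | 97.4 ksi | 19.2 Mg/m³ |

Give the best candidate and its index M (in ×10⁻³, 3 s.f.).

sample C, M = 7.43×10⁻³

After converting to SI:
  sample H: σ_y = 550.0 MPa, ρ = 10300 kg/m³
  sample C: σ_y = 183.0 MPa, ρ = 1820 kg/m³
  sample Y: σ_y = 820.5 MPa, ρ = 4490 kg/m³
  sample X: σ_y = 671.5 MPa, ρ = 19200 kg/m³
  sample C: M = 7.43×10⁻³
  sample Y: M = 6.38×10⁻³
  sample H: M = 2.28×10⁻³
  sample X: M = 1.35×10⁻³
Sample C has the largest M.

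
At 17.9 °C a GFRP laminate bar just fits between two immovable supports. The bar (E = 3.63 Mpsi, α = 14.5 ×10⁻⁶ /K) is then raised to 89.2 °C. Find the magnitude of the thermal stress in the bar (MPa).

E = 3.63 Mpsi = 25.03 GPa.
ΔT = 71.30 K. Constrained thermal stress σ = E·α·ΔT = 25.03×10³ MPa × 14.5×10⁻⁶ × 71.30 = 25.9 MPa (compressive).

25.9 MPa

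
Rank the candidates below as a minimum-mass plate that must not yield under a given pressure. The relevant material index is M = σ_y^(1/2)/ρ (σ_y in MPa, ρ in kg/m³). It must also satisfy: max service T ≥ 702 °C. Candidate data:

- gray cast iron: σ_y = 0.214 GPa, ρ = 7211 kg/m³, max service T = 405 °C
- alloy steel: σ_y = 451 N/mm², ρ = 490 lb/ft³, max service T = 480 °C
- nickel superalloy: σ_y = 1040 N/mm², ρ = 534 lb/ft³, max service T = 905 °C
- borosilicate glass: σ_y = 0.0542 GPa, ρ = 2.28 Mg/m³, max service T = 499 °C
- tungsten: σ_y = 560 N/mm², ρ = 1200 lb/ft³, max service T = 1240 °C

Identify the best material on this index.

nickel superalloy

Screen on constraints: max service T ≥ 702 °C. Survivors: nickel superalloy, tungsten.
Putting every candidate on a common basis:
  nickel superalloy: σ_y = 1040 MPa, ρ = 8554 kg/m³
  tungsten: σ_y = 560.0 MPa, ρ = 19220 kg/m³
  nickel superalloy: M = 3.77×10⁻³
  tungsten: M = 1.23×10⁻³
Highest index: nickel superalloy.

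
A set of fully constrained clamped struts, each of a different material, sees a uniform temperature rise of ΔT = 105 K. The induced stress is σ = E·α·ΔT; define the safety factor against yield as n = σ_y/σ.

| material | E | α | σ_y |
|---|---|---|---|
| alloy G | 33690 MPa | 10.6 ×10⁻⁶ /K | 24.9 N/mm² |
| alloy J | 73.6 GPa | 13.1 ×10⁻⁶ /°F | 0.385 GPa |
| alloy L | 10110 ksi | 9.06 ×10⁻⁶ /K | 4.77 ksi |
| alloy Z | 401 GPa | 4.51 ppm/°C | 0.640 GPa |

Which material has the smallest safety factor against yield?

alloy L

With everything in SI (GPa, ×10⁻⁶/K, MPa):
  alloy G: E = 33.69, α = 10.6, σ_y = 24.90 → σ = 37.5 MPa, n = 0.664
  alloy J: E = 73.60, α = 23.6, σ_y = 385.0 → σ = 182 MPa, n = 2.11
  alloy L: E = 69.71, α = 9.06, σ_y = 32.89 → σ = 66.3 MPa, n = 0.496
  alloy Z: E = 401.0, α = 4.51, σ_y = 640.0 → σ = 190 MPa, n = 3.37
The minimum is alloy L at n = 0.496.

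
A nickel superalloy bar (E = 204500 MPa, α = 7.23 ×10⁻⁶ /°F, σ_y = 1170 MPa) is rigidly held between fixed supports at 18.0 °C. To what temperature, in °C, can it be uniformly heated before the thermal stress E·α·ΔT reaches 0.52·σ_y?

E = 204500 MPa = 204.5 GPa.
α = 7.23×10⁻⁶/°F × 9/5 = 13.0×10⁻⁶/K.
E·α·ΔT = 608.4 MPa ⇒ ΔT = 608.4 / (204.5×10³ × 13.0×10⁻⁶) = 228.6 K.
T = 18.0 + 228.6 = 246.6 °C.

247 °C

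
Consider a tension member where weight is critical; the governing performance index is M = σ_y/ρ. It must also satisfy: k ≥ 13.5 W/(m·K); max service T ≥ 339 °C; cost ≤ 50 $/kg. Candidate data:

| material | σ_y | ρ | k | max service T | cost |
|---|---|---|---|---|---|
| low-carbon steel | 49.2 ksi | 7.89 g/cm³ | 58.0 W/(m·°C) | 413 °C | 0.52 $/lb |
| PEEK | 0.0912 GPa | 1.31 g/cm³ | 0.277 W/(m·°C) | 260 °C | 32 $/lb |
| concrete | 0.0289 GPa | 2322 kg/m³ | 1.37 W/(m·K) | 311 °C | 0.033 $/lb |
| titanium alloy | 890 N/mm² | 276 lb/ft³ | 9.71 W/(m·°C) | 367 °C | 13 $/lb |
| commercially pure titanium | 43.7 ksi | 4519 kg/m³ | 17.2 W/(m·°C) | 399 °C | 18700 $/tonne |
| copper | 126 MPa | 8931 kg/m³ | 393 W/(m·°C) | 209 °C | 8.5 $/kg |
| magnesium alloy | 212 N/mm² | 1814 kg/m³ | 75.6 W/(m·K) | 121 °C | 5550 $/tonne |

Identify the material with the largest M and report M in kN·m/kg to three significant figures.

commercially pure titanium, M = 66.7 kN·m/kg

Screen on constraints: k ≥ 13.5 W/(m·K); max service T ≥ 339 °C; cost ≤ 50 $/kg. Survivors: low-carbon steel, commercially pure titanium.
Putting every candidate on a common basis:
  low-carbon steel: σ_y = 339.2 MPa, ρ = 7890 kg/m³
  commercially pure titanium: σ_y = 301.3 MPa, ρ = 4519 kg/m³
  commercially pure titanium: M = 66.7 kN·m/kg
  low-carbon steel: M = 43.0 kN·m/kg
Highest index: commercially pure titanium.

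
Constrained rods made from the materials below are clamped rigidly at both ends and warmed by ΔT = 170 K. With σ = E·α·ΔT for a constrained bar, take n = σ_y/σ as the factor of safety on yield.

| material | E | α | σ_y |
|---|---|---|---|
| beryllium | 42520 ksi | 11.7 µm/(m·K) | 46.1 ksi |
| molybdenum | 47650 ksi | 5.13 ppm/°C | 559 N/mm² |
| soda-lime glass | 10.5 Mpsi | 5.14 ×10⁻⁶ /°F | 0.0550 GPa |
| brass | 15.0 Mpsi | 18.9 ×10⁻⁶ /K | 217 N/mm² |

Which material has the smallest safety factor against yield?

In consistent units (E in GPa, α in ×10⁻⁶/K, σ_y in MPa):
  beryllium: E = 293.2, α = 11.7, σ_y = 317.8 → σ = 583 MPa, n = 0.545
  molybdenum: E = 328.5, α = 5.13, σ_y = 559.0 → σ = 287 MPa, n = 1.95
  soda-lime glass: E = 72.39, α = 9.25, σ_y = 55.00 → σ = 114 MPa, n = 0.483
  brass: E = 103.4, α = 18.9, σ_y = 217.0 → σ = 332 MPa, n = 0.653
The minimum is soda-lime glass at n = 0.483.

soda-lime glass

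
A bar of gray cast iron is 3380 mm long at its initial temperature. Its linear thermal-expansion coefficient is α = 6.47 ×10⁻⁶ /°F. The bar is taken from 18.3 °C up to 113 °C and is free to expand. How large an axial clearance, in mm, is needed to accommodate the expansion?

Convert α: 6.47×10⁻⁶/°F × (9/5) = 11.6×10⁻⁶/K.
ΔT = 113 − 18.3 = 94.70 K.
ΔL = α·L₀·ΔT = 11.6×10⁻⁶ × 3380 mm × 94.70 K = 3.73 mm.

3.73 mm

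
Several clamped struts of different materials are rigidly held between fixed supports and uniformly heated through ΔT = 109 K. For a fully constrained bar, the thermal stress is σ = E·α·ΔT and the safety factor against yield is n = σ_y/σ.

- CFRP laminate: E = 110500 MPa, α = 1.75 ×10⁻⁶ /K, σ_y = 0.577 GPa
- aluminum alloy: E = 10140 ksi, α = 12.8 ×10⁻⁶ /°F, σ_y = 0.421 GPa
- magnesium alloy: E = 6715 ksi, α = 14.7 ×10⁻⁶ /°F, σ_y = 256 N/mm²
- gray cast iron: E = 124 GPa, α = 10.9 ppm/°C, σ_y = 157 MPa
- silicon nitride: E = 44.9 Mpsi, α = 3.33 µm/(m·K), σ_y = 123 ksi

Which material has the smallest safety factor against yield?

Per material, after unit conversion:
  CFRP laminate: E = 110.5, α = 1.75, σ_y = 577.0 → σ = 21.1 MPa, n = 27.4
  aluminum alloy: E = 69.91, α = 23.0, σ_y = 421.0 → σ = 176 MPa, n = 2.40
  magnesium alloy: E = 46.30, α = 26.5, σ_y = 256.0 → σ = 134 MPa, n = 1.92
  gray cast iron: E = 124.0, α = 10.9, σ_y = 157.0 → σ = 147 MPa, n = 1.07
  silicon nitride: E = 309.6, α = 3.33, σ_y = 848.1 → σ = 112 MPa, n = 7.55
The minimum is gray cast iron at n = 1.07.

gray cast iron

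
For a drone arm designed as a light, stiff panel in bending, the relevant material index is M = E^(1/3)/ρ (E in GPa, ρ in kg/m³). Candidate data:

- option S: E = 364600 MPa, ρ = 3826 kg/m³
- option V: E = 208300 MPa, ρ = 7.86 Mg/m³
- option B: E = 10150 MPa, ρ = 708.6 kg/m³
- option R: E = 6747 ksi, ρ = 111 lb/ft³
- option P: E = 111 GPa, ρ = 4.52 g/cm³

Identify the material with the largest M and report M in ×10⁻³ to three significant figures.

option B, M = 3.06×10⁻³

Normalizing units and computing the index:
  option S: E = 364.6 GPa, ρ = 3826 kg/m³
  option V: E = 208.3 GPa, ρ = 7860 kg/m³
  option B: E = 10.15 GPa, ρ = 708.6 kg/m³
  option R: E = 46.52 GPa, ρ = 1778 kg/m³
  option P: E = 111.0 GPa, ρ = 4520 kg/m³
  option B: M = 3.06×10⁻³
  option R: M = 2.02×10⁻³
  option S: M = 1.87×10⁻³
  option P: M = 1.06×10⁻³
  option V: M = 0.754×10⁻³
Option B ranks first.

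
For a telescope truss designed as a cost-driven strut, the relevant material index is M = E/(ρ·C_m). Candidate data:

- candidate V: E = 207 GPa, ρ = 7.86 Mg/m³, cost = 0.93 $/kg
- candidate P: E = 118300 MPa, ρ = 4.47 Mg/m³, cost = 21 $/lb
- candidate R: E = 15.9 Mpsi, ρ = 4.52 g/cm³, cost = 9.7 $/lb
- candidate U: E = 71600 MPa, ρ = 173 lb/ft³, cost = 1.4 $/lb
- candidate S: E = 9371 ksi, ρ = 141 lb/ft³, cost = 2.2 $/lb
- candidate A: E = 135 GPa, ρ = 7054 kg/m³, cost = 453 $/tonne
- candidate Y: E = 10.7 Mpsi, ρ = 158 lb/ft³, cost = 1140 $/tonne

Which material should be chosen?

candidate A

Convert each candidate to consistent units, then evaluate M:
  candidate V: E = 207.0 GPa, ρ = 7860 kg/m³, cost = 0.9300 $/kg
  candidate P: E = 118.3 GPa, ρ = 4470 kg/m³, cost = 46.30 $/kg
  candidate R: E = 109.6 GPa, ρ = 4520 kg/m³, cost = 21.38 $/kg
  candidate U: E = 71.60 GPa, ρ = 2771 kg/m³, cost = 3.086 $/kg
  candidate S: E = 64.61 GPa, ρ = 2259 kg/m³, cost = 4.850 $/kg
  candidate A: E = 135.0 GPa, ρ = 7054 kg/m³, cost = 0.4530 $/kg
  candidate Y: E = 73.77 GPa, ρ = 2531 kg/m³, cost = 1.140 $/kg
  candidate A: M = 42.2 MN·m per $
  candidate V: M = 28.3 MN·m per $
  candidate Y: M = 25.6 MN·m per $
  candidate U: M = 8.37 MN·m per $
  candidate S: M = 5.90 MN·m per $
  candidate R: M = 1.13 MN·m per $
  candidate P: M = 0.572 MN·m per $
Highest index: candidate A.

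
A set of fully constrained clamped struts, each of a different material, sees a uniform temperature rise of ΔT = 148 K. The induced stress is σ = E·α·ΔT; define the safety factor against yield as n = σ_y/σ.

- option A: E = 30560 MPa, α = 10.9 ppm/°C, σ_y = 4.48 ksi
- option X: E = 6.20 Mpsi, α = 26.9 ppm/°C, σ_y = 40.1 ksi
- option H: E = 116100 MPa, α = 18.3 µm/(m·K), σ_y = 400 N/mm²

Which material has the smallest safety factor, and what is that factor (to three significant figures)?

In consistent units (E in GPa, α in ×10⁻⁶/K, σ_y in MPa):
  option A: E = 30.56, α = 10.9, σ_y = 30.89 → σ = 49.3 MPa, n = 0.627
  option X: E = 42.75, α = 26.9, σ_y = 276.5 → σ = 170 MPa, n = 1.62
  option H: E = 116.1, α = 18.3, σ_y = 400.0 → σ = 314 MPa, n = 1.27
The minimum is option A at n = 0.627.

option A, n = 0.627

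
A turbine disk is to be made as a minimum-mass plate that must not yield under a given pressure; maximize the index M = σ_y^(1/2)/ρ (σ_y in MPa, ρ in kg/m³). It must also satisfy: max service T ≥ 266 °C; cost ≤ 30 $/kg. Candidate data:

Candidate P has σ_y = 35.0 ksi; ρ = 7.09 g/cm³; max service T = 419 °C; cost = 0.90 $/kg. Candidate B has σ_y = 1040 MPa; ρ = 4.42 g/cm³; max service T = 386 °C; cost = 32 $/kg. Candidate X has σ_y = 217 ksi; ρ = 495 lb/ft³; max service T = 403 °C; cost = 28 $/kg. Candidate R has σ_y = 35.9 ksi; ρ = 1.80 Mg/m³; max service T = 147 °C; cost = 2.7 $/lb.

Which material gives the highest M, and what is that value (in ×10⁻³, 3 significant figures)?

candidate X, M = 4.88×10⁻³

Screen on constraints: max service T ≥ 266 °C; cost ≤ 30 $/kg. Survivors: candidate P, candidate X.
After converting to SI:
  candidate P: σ_y = 241.3 MPa, ρ = 7090 kg/m³
  candidate X: σ_y = 1496 MPa, ρ = 7929 kg/m³
  candidate X: M = 4.88×10⁻³
  candidate P: M = 2.19×10⁻³
Highest index: candidate X.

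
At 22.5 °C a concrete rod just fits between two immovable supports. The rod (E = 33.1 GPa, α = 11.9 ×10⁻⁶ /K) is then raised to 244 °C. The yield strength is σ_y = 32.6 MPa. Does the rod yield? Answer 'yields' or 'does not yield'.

ΔT = 221.5 K. Constrained thermal stress σ = E·α·ΔT = 33.10×10³ MPa × 11.9×10⁻⁶ × 221.5 = 87.2 MPa (compressive).
Compare to σ_y = 32.6 MPa: σ ≥ σ_y, so it yields.

yields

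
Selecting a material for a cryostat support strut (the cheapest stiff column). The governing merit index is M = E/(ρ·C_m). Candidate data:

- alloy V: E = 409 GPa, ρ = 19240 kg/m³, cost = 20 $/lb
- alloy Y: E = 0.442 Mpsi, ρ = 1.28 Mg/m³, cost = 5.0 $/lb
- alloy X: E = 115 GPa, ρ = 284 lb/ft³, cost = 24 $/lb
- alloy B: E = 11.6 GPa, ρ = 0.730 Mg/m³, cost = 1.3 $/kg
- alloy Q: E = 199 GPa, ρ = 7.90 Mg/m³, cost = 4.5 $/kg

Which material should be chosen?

Putting every candidate on a common basis:
  alloy V: E = 409.0 GPa, ρ = 19240 kg/m³, cost = 44.09 $/kg
  alloy Y: E = 3.047 GPa, ρ = 1280 kg/m³, cost = 11.02 $/kg
  alloy X: E = 115.0 GPa, ρ = 4549 kg/m³, cost = 52.91 $/kg
  alloy B: E = 11.60 GPa, ρ = 730.0 kg/m³, cost = 1.300 $/kg
  alloy Q: E = 199.0 GPa, ρ = 7900 kg/m³, cost = 4.500 $/kg
  alloy B: M = 12.2 MN·m per $
  alloy Q: M = 5.60 MN·m per $
  alloy V: M = 0.482 MN·m per $
  alloy X: M = 0.478 MN·m per $
  alloy Y: M = 0.216 MN·m per $
Alloy B has the largest M.

alloy B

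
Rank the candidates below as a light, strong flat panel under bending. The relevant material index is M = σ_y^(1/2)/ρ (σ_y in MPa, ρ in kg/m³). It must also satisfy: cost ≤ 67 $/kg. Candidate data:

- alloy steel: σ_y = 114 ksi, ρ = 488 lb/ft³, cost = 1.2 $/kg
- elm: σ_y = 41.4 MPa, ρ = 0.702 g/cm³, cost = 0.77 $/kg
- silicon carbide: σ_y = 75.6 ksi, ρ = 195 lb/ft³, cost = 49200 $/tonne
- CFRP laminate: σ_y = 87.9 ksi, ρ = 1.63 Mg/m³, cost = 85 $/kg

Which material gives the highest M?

elm

Screen on constraints: cost ≤ 67 $/kg. Survivors: alloy steel, elm, silicon carbide.
Putting every candidate on a common basis:
  alloy steel: σ_y = 786.0 MPa, ρ = 7817 kg/m³
  elm: σ_y = 41.40 MPa, ρ = 702.0 kg/m³
  silicon carbide: σ_y = 521.2 MPa, ρ = 3124 kg/m³
  elm: M = 9.17×10⁻³
  silicon carbide: M = 7.31×10⁻³
  alloy steel: M = 3.59×10⁻³
Elm has the largest M.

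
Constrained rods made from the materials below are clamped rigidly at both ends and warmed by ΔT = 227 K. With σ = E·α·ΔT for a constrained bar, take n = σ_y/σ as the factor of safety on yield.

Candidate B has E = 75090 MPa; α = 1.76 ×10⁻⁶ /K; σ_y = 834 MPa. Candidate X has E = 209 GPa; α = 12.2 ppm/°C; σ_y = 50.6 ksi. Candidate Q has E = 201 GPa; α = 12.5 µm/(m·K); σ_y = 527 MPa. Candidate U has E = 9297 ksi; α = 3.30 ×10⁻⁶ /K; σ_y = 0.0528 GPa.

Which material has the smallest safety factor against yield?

candidate X

In consistent units (E in GPa, α in ×10⁻⁶/K, σ_y in MPa):
  candidate B: E = 75.09, α = 1.76, σ_y = 834.0 → σ = 30.0 MPa, n = 27.8
  candidate X: E = 209.0, α = 12.2, σ_y = 348.9 → σ = 579 MPa, n = 0.603
  candidate Q: E = 201.0, α = 12.5, σ_y = 527.0 → σ = 570 MPa, n = 0.924
  candidate U: E = 64.10, α = 3.30, σ_y = 52.80 → σ = 48.0 MPa, n = 1.10
Smallest n: candidate X with n = 0.603.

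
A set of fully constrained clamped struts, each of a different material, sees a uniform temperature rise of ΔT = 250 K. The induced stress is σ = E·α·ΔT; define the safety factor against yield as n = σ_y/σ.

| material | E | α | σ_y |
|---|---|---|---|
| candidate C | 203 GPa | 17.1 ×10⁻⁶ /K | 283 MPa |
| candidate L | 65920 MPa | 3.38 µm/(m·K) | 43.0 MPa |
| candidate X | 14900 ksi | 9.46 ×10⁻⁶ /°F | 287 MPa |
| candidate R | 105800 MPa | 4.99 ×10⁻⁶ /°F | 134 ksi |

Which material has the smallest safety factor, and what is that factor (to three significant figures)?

candidate C, n = 0.326

With everything in SI (GPa, ×10⁻⁶/K, MPa):
  candidate C: E = 203.0, α = 17.1, σ_y = 283.0 → σ = 868 MPa, n = 0.326
  candidate L: E = 65.92, α = 3.38, σ_y = 43.00 → σ = 55.7 MPa, n = 0.772
  candidate X: E = 102.7, α = 17.0, σ_y = 287.0 → σ = 437 MPa, n = 0.656
  candidate R: E = 105.8, α = 8.98, σ_y = 923.9 → σ = 238 MPa, n = 3.89
Candidate C has the lowest safety factor, n = 0.326.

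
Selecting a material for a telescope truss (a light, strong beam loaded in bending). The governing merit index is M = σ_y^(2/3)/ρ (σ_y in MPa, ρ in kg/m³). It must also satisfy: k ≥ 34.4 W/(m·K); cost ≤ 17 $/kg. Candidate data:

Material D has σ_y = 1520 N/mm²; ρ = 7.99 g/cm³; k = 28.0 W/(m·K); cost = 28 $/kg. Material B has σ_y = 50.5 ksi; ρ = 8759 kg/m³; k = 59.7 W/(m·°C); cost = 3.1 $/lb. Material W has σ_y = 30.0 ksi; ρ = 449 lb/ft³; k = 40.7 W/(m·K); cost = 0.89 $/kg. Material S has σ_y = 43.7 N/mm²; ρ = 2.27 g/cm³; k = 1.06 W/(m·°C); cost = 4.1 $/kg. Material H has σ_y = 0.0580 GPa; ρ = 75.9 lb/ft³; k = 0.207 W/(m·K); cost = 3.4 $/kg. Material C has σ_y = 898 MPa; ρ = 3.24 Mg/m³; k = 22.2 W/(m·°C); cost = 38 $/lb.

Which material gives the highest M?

Screen on constraints: k ≥ 34.4 W/(m·K); cost ≤ 17 $/kg. Survivors: material B, material W.
Convert each candidate to consistent units, then evaluate M:
  material B: σ_y = 348.2 MPa, ρ = 8759 kg/m³
  material W: σ_y = 206.8 MPa, ρ = 7192 kg/m³
  material B: M = 5.65×10⁻³
  material W: M = 4.86×10⁻³
Material B ranks first.

material B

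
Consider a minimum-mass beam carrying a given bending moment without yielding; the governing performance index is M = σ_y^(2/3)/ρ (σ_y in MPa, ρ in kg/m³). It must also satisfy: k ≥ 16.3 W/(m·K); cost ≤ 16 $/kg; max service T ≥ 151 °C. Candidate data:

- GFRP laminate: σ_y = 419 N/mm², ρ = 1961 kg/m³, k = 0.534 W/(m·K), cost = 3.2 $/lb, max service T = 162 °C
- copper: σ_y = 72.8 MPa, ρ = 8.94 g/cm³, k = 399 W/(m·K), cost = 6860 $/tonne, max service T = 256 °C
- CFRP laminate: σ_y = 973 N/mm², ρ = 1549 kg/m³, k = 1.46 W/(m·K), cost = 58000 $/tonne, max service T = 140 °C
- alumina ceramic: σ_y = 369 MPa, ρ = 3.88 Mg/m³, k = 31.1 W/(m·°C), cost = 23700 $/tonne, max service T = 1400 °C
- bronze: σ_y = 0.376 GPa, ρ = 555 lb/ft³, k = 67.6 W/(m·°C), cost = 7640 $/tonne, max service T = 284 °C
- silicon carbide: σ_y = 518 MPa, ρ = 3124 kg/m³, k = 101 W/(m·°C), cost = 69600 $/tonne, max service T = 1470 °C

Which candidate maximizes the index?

bronze

Screen on constraints: k ≥ 16.3 W/(m·K); cost ≤ 16 $/kg; max service T ≥ 151 °C. Survivors: copper, bronze.
Putting every candidate on a common basis:
  copper: σ_y = 72.80 MPa, ρ = 8940 kg/m³
  bronze: σ_y = 376.0 MPa, ρ = 8890 kg/m³
  bronze: M = 5.86×10⁻³
  copper: M = 1.95×10⁻³
Bronze ranks first.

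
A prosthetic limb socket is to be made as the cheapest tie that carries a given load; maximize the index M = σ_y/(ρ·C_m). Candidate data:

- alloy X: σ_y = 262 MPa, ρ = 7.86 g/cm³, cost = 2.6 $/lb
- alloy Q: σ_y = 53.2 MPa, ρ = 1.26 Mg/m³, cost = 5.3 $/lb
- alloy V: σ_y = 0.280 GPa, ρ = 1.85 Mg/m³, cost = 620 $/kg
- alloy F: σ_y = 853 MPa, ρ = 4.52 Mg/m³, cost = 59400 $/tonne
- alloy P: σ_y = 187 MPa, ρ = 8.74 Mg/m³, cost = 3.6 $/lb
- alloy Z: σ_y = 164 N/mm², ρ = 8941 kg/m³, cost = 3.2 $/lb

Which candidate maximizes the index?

alloy X

Normalizing units and computing the index:
  alloy X: σ_y = 262.0 MPa, ρ = 7860 kg/m³, cost = 5.732 $/kg
  alloy Q: σ_y = 53.20 MPa, ρ = 1260 kg/m³, cost = 11.68 $/kg
  alloy V: σ_y = 280.0 MPa, ρ = 1850 kg/m³, cost = 620.0 $/kg
  alloy F: σ_y = 853.0 MPa, ρ = 4520 kg/m³, cost = 59.40 $/kg
  alloy P: σ_y = 187.0 MPa, ρ = 8740 kg/m³, cost = 7.937 $/kg
  alloy Z: σ_y = 164.0 MPa, ρ = 8941 kg/m³, cost = 7.055 $/kg
  alloy X: M = 5.82 kN·m per $
  alloy Q: M = 3.61 kN·m per $
  alloy F: M = 3.18 kN·m per $
  alloy P: M = 2.70 kN·m per $
  alloy Z: M = 2.60 kN·m per $
  alloy V: M = 0.244 kN·m per $
The maximum is for alloy X.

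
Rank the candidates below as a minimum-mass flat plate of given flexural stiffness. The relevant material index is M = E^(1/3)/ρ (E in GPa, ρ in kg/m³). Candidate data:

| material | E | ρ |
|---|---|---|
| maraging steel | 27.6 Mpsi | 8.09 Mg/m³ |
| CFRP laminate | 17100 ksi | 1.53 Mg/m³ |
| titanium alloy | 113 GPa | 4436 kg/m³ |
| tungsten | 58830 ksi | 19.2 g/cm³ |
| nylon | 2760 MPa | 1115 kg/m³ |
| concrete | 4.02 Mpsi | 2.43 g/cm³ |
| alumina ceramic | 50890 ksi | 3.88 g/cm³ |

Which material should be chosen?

CFRP laminate

After converting to SI:
  maraging steel: E = 190.3 GPa, ρ = 8090 kg/m³
  CFRP laminate: E = 117.9 GPa, ρ = 1530 kg/m³
  titanium alloy: E = 113.0 GPa, ρ = 4436 kg/m³
  tungsten: E = 405.6 GPa, ρ = 19200 kg/m³
  nylon: E = 2.760 GPa, ρ = 1115 kg/m³
  concrete: E = 27.72 GPa, ρ = 2430 kg/m³
  alumina ceramic: E = 350.9 GPa, ρ = 3880 kg/m³
  CFRP laminate: M = 3.20×10⁻³
  alumina ceramic: M = 1.82×10⁻³
  nylon: M = 1.26×10⁻³
  concrete: M = 1.25×10⁻³
  titanium alloy: M = 1.09×10⁻³
  maraging steel: M = 0.711×10⁻³
  tungsten: M = 0.386×10⁻³
Highest index: CFRP laminate.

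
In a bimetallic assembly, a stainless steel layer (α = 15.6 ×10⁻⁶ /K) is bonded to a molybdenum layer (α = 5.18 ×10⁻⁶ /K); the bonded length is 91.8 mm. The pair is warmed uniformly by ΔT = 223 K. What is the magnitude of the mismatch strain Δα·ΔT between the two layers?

2.32×10⁻³

Δα = |15.6 − 5.18|×10⁻⁶/K = 10.4×10⁻⁶/K.
Mismatch strain = Δα·ΔT = 10.4×10⁻⁶ × 223.0 = 2.32×10⁻³.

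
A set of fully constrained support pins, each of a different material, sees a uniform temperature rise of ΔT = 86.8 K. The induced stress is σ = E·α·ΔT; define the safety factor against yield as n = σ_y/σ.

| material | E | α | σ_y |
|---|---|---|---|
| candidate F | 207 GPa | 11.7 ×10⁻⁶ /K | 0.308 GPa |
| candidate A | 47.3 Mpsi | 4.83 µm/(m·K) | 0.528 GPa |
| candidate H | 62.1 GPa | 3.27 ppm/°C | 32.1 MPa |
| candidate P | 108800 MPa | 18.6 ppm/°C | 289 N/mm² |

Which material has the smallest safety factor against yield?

In consistent units (E in GPa, α in ×10⁻⁶/K, σ_y in MPa):
  candidate F: E = 207.0, α = 11.7, σ_y = 308.0 → σ = 210 MPa, n = 1.47
  candidate A: E = 326.1, α = 4.83, σ_y = 528.0 → σ = 137 MPa, n = 3.86
  candidate H: E = 62.10, α = 3.27, σ_y = 32.10 → σ = 17.6 MPa, n = 1.82
  candidate P: E = 108.8, α = 18.6, σ_y = 289.0 → σ = 176 MPa, n = 1.65
The minimum is candidate F at n = 1.47.

candidate F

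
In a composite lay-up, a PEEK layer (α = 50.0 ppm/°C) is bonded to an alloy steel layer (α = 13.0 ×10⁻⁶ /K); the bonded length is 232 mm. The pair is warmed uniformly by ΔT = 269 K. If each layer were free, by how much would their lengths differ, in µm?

2310 µm

Δα = |50.0 − 13.0|×10⁻⁶/K = 37.0×10⁻⁶/K.
ΔL_mismatch = Δα·L·ΔT = 37.0×10⁻⁶ × 232.0 mm × 269.0 K = 2310 µm.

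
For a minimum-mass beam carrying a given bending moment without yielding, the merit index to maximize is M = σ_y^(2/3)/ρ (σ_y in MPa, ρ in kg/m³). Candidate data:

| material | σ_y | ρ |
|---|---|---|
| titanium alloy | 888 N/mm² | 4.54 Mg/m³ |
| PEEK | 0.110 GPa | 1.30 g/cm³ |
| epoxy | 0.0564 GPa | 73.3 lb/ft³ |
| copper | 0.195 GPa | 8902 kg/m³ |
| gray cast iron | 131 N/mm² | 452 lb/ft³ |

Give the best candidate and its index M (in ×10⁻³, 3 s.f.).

After converting to SI:
  titanium alloy: σ_y = 888.0 MPa, ρ = 4540 kg/m³
  PEEK: σ_y = 110.0 MPa, ρ = 1300 kg/m³
  epoxy: σ_y = 56.40 MPa, ρ = 1174 kg/m³
  copper: σ_y = 195.0 MPa, ρ = 8902 kg/m³
  gray cast iron: σ_y = 131.0 MPa, ρ = 7240 kg/m³
  titanium alloy: M = 20.3×10⁻³
  PEEK: M = 17.7×10⁻³
  epoxy: M = 12.5×10⁻³
  copper: M = 3.78×10⁻³
  gray cast iron: M = 3.56×10⁻³
The maximum is for titanium alloy.

titanium alloy, M = 20.3×10⁻³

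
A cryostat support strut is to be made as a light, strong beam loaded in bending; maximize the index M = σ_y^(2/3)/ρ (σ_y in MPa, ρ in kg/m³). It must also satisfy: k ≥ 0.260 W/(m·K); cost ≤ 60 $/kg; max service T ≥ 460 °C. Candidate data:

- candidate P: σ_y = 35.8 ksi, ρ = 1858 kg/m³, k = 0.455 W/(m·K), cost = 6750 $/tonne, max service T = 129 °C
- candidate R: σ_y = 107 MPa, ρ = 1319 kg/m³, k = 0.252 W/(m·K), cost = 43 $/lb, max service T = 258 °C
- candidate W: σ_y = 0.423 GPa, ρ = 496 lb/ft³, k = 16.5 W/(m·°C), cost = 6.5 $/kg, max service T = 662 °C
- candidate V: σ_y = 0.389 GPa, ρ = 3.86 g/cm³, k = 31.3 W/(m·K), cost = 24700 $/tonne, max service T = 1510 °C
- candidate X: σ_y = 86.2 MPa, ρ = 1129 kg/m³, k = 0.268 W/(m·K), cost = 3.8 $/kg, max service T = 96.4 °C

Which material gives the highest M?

Screen on constraints: k ≥ 0.260 W/(m·K); cost ≤ 60 $/kg; max service T ≥ 460 °C. Survivors: candidate W, candidate V.
Putting every candidate on a common basis:
  candidate W: σ_y = 423.0 MPa, ρ = 7945 kg/m³
  candidate V: σ_y = 389.0 MPa, ρ = 3860 kg/m³
  candidate V: M = 13.8×10⁻³
  candidate W: M = 7.09×10⁻³
Candidate V has the largest M.

candidate V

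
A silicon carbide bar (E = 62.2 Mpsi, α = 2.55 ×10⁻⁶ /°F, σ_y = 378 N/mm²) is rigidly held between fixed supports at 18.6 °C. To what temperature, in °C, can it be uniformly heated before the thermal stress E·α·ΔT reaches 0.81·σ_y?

E = 62.2 Mpsi = 428.9 GPa.
α = 2.55×10⁻⁶/°F × 9/5 = 4.59×10⁻⁶/K.
σ_y = 378 N/mm² = 378.0 MPa.
E·α·ΔT = 306.2 MPa ⇒ ΔT = 306.2 / (428.9×10³ × 4.59×10⁻⁶) = 155.5 K.
T = 18.6 + 155.5 = 174.1 °C.

174 °C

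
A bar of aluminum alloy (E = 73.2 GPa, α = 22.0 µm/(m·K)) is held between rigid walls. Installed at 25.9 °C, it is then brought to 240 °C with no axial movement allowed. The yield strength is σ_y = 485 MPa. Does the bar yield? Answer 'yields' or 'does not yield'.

ΔT = 214.1 K. Constrained thermal stress σ = E·α·ΔT = 73.20×10³ MPa × 22.0×10⁻⁶ × 214.1 = 345 MPa (compressive).
Compare to σ_y = 485 MPa: σ < σ_y, so it does not yield.

does not yield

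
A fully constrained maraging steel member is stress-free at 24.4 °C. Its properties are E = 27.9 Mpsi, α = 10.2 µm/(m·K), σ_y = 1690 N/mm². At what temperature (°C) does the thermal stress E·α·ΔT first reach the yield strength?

E = 27.9 Mpsi = 192.4 GPa.
σ_y = 1690 N/mm² = 1690 MPa.
E·α·ΔT = 1690 MPa ⇒ ΔT = 1690 / (192.4×10³ × 10.2×10⁻⁶) = 861.3 K.
T = 24.4 + 861.3 = 885.7 °C.

886 °C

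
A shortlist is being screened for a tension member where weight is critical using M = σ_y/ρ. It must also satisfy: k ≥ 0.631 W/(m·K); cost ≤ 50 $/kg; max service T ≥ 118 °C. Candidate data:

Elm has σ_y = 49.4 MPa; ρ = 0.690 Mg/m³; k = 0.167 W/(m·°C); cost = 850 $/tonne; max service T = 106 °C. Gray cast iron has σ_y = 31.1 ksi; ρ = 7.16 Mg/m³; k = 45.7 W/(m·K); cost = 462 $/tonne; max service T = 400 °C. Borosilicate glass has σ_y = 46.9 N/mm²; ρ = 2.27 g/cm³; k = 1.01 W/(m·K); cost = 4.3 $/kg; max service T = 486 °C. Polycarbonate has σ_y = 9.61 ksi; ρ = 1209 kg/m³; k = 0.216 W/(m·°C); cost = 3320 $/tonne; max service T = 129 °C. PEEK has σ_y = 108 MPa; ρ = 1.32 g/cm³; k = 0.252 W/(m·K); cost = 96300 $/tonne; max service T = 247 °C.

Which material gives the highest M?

Screen on constraints: k ≥ 0.631 W/(m·K); cost ≤ 50 $/kg; max service T ≥ 118 °C. Survivors: gray cast iron, borosilicate glass.
Convert each candidate to consistent units, then evaluate M:
  gray cast iron: σ_y = 214.4 MPa, ρ = 7160 kg/m³
  borosilicate glass: σ_y = 46.90 MPa, ρ = 2270 kg/m³
  gray cast iron: M = 29.9 kN·m/kg
  borosilicate glass: M = 20.7 kN·m/kg
The maximum is for gray cast iron.

gray cast iron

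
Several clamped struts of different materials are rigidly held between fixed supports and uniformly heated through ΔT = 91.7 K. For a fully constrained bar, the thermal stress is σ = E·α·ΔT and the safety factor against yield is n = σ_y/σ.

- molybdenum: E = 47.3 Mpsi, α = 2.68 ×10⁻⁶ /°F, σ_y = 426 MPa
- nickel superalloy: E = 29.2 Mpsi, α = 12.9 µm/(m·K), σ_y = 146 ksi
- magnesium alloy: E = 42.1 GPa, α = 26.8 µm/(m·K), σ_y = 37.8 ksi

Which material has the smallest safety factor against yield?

Converting E to GPa, α to ×10⁻⁶/K, σ_y to MPa, then σ and n for each:
  molybdenum: E = 326.1, α = 4.82, σ_y = 426.0 → σ = 144 MPa, n = 2.95
  nickel superalloy: E = 201.3, α = 12.9, σ_y = 1007 → σ = 238 MPa, n = 4.23
  magnesium alloy: E = 42.10, α = 26.8, σ_y = 260.6 → σ = 103 MPa, n = 2.52
Smallest n: magnesium alloy with n = 2.52.

magnesium alloy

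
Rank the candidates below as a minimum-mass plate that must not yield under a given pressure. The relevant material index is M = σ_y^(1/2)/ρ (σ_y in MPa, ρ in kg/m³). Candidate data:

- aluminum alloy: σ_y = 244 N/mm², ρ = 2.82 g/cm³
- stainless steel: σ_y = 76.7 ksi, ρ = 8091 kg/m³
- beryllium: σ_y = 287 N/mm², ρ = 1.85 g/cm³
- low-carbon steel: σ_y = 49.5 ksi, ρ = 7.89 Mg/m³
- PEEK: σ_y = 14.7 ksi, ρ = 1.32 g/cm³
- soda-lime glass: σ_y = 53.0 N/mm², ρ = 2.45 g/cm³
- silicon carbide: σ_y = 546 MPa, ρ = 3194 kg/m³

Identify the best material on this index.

beryllium

After converting to SI:
  aluminum alloy: σ_y = 244.0 MPa, ρ = 2820 kg/m³
  stainless steel: σ_y = 528.8 MPa, ρ = 8091 kg/m³
  beryllium: σ_y = 287.0 MPa, ρ = 1850 kg/m³
  low-carbon steel: σ_y = 341.3 MPa, ρ = 7890 kg/m³
  PEEK: σ_y = 101.4 MPa, ρ = 1320 kg/m³
  soda-lime glass: σ_y = 53.00 MPa, ρ = 2450 kg/m³
  silicon carbide: σ_y = 546.0 MPa, ρ = 3194 kg/m³
  beryllium: M = 9.16×10⁻³
  PEEK: M = 7.63×10⁻³
  silicon carbide: M = 7.32×10⁻³
  aluminum alloy: M = 5.54×10⁻³
  soda-lime glass: M = 2.97×10⁻³
  stainless steel: M = 2.84×10⁻³
  low-carbon steel: M = 2.34×10⁻³
Highest index: beryllium.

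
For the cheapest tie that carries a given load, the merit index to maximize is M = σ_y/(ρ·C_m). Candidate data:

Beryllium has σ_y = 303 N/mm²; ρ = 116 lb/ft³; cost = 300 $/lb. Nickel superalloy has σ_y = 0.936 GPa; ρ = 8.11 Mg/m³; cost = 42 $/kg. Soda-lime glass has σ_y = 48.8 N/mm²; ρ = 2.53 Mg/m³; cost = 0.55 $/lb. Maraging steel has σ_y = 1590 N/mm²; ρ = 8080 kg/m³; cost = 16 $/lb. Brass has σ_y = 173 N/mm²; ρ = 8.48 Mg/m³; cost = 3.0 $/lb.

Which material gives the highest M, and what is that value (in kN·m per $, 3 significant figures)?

Putting every candidate on a common basis:
  beryllium: σ_y = 303.0 MPa, ρ = 1858 kg/m³, cost = 661.4 $/kg
  nickel superalloy: σ_y = 936.0 MPa, ρ = 8110 kg/m³, cost = 42.00 $/kg
  soda-lime glass: σ_y = 48.80 MPa, ρ = 2530 kg/m³, cost = 1.213 $/kg
  maraging steel: σ_y = 1590 MPa, ρ = 8080 kg/m³, cost = 35.27 $/kg
  brass: σ_y = 173.0 MPa, ρ = 8480 kg/m³, cost = 6.614 $/kg
  soda-lime glass: M = 15.9 kN·m per $
  maraging steel: M = 5.58 kN·m per $
  brass: M = 3.08 kN·m per $
  nickel superalloy: M = 2.75 kN·m per $
  beryllium: M = 0.247 kN·m per $
Soda-lime glass ranks first.

soda-lime glass, M = 15.9 kN·m per $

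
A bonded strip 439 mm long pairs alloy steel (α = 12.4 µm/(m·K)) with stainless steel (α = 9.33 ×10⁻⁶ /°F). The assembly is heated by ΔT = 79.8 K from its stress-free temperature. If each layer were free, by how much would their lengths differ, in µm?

stainless steel: α = 9.33×10⁻⁶/°F × 9/5 = 16.8×10⁻⁶/K.
Δα = |12.4 − 16.8|×10⁻⁶/K = 4.39×10⁻⁶/K.
ΔL_mismatch = Δα·L·ΔT = 4.39×10⁻⁶ × 439.0 mm × 79.8 K = 154 µm.

154 µm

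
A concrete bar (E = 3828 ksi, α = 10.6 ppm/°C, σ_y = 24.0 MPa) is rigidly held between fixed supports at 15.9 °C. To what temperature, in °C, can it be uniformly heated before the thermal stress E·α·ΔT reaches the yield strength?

E = 3828 ksi = 26.39 GPa.
E·α·ΔT = 24.00 MPa ⇒ ΔT = 24.00 / (26.39×10³ × 10.6×10⁻⁶) = 85.79 K.
T = 15.9 + 85.79 = 101.7 °C.

102 °C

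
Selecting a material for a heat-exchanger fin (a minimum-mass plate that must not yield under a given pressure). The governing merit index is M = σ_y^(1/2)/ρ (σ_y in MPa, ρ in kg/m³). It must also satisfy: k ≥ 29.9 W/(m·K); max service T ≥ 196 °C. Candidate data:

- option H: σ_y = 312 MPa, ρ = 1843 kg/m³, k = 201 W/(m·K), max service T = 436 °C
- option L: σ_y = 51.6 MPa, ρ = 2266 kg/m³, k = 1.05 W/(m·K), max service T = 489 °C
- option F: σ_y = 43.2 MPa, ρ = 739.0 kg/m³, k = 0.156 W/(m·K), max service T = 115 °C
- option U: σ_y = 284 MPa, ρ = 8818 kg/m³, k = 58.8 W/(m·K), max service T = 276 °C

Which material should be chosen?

option H

Screen on constraints: k ≥ 29.9 W/(m·K); max service T ≥ 196 °C. Survivors: option H, option U.
Evaluate M for each candidate:
  option H: M = 9.58×10⁻³
  option U: M = 1.91×10⁻³
Option H has the largest M.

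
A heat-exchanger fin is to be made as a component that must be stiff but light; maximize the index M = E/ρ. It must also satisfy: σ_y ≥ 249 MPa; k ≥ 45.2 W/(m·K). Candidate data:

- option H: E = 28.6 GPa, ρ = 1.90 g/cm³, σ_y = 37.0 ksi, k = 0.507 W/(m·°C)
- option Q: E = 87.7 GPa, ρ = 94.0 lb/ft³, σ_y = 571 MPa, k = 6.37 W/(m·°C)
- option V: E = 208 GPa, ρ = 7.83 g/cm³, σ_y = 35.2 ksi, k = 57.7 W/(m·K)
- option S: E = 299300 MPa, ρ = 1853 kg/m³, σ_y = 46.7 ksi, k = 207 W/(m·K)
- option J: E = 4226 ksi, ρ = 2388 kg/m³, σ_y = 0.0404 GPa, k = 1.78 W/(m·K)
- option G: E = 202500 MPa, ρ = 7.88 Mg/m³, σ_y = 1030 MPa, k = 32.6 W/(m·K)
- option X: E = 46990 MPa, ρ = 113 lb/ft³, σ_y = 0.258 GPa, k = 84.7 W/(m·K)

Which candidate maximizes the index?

option S

Screen on constraints: σ_y ≥ 249 MPa; k ≥ 45.2 W/(m·K). Survivors: option S, option X.
Putting every candidate on a common basis:
  option S: E = 299.3 GPa, ρ = 1853 kg/m³
  option X: E = 46.99 GPa, ρ = 1810 kg/m³
  option S: M = 162 MN·m/kg
  option X: M = 26.0 MN·m/kg
Highest index: option S.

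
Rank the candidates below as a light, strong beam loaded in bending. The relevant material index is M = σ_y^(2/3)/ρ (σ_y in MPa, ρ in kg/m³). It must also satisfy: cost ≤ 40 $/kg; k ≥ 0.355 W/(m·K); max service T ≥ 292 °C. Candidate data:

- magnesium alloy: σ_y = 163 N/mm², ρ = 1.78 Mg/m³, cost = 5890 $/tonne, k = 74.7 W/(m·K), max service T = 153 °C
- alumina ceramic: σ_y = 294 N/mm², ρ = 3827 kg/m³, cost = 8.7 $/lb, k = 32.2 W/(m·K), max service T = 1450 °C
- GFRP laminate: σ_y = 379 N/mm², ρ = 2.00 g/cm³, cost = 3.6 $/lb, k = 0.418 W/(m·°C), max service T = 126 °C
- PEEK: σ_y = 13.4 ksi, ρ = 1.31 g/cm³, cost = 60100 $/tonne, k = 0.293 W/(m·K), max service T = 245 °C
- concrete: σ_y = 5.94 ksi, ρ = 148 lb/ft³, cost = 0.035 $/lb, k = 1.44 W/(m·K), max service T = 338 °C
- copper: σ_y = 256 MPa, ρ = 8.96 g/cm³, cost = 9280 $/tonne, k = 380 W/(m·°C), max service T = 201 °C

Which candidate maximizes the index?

alumina ceramic

Screen on constraints: cost ≤ 40 $/kg; k ≥ 0.355 W/(m·K); max service T ≥ 292 °C. Survivors: alumina ceramic, concrete.
In SI units:
  alumina ceramic: σ_y = 294.0 MPa, ρ = 3827 kg/m³
  concrete: σ_y = 40.95 MPa, ρ = 2371 kg/m³
  alumina ceramic: M = 11.6×10⁻³
  concrete: M = 5.01×10⁻³
Alumina ceramic ranks first.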